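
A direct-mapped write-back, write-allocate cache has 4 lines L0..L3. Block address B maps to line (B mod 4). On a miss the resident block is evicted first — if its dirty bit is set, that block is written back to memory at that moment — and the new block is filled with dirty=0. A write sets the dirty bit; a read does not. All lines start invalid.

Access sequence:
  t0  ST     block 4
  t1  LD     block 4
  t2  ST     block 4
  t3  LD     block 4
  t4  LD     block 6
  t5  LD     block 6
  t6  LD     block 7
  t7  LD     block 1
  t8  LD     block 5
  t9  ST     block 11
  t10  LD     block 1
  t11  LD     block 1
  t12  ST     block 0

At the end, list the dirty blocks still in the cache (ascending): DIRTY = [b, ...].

DIRTY = [0, 11]

0: W B4 → L0 miss [D]
1: R B4 → L0 hit [D]
2: W B4 → L0 hit [D]
3: R B4 → L0 hit [D]
4: R B6 → L2 miss [-]
5: R B6 → L2 hit [-]
6: R B7 → L3 miss [-]
7: R B1 → L1 miss [-]
8: R B5 → L1 miss [-]
9: W B11 → L3 miss [D]
10: R B1 → L1 miss [-]
11: R B1 → L1 hit [-]
12: W B0 → L0 miss wb→B4 [D]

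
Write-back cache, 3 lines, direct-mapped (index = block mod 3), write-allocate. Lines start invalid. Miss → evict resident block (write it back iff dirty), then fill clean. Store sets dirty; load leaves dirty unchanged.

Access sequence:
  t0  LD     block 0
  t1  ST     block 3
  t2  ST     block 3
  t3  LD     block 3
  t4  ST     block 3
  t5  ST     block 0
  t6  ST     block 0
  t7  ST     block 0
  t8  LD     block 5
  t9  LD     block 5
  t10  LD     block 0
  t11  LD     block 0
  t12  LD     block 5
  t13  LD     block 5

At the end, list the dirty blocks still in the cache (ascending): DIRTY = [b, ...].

DIRTY = [0]

0: R B0 -> L0 miss  d=-]
1: W B3 -> L0 miss  d=D]
2: W B3 -> L0 hit  d=D]
3: R B3 -> L0 hit  d=D]
4: W B3 -> L0 hit  d=D]
5: W B0 -> L0 miss wb->B3  d=D]
6: W B0 -> L0 hit  d=D]
7: W B0 -> L0 hit  d=D]
8: R B5 -> L2 miss  d=-]
9: R B5 -> L2 hit  d=-]
10: R B0 -> L0 hit  d=D]
11: R B0 -> L0 hit  d=D]
12: R B5 -> L2 hit  d=-]
13: R B5 -> L2 hit  d=-]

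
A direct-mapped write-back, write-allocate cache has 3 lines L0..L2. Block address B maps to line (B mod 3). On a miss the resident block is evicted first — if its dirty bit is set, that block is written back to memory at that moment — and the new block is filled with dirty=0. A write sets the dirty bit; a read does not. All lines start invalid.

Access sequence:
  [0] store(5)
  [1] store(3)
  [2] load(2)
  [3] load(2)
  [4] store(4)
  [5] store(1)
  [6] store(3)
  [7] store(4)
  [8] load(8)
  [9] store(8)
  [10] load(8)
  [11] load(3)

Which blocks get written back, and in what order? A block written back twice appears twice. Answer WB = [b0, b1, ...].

WB = [5, 4, 1]

0: W B5 → L2 miss [D]
1: W B3 → L0 miss [D]
2: R B2 → L2 miss wb→B5 [-]
3: R B2 → L2 hit [-]
4: W B4 → L1 miss [D]
5: W B1 → L1 miss wb→B4 [D]
6: W B3 → L0 hit [D]
7: W B4 → L1 miss wb→B1 [D]
8: R B8 → L2 miss [-]
9: W B8 → L2 hit [D]
10: R B8 → L2 hit [D]
11: R B3 → L0 hit [D]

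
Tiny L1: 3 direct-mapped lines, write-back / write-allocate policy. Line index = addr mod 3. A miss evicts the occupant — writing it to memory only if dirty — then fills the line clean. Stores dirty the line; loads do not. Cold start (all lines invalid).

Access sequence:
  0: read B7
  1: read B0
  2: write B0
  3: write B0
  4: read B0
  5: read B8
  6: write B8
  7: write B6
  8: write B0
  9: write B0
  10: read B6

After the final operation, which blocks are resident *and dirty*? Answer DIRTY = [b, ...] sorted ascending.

DIRTY = [8]

0: R B7 → L1 miss [-]
1: R B0 → L0 miss [-]
2: W B0 → L0 hit [D]
3: W B0 → L0 hit [D]
4: R B0 → L0 hit [D]
5: R B8 → L2 miss [-]
6: W B8 → L2 hit [D]
7: W B6 → L0 miss wb→B0 [D]
8: W B0 → L0 miss wb→B6 [D]
9: W B0 → L0 hit [D]
10: R B6 → L0 miss wb→B0 [-]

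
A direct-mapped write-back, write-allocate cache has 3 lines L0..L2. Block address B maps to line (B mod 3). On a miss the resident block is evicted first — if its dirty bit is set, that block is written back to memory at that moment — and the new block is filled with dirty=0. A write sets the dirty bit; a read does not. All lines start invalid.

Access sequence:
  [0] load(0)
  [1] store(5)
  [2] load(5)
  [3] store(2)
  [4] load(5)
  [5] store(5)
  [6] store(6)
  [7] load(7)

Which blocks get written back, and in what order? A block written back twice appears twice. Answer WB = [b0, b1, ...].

0: R B0 → L0 miss [-]
1: W B5 → L2 miss [D]
2: R B5 → L2 hit [D]
3: W B2 → L2 miss wb→B5 [D]
4: R B5 → L2 miss wb→B2 [-]
5: W B5 → L2 hit [D]
6: W B6 → L0 miss [D]
7: R B7 → L1 miss [-]

WB = [5, 2]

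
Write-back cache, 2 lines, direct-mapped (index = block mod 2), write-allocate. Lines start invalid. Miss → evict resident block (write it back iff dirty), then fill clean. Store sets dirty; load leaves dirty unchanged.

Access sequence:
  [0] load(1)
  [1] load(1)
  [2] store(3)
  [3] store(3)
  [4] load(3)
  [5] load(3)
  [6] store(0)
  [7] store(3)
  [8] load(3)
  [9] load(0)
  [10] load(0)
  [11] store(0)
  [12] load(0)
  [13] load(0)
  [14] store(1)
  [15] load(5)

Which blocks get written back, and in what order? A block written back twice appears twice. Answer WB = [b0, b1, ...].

0: R B1 → L1 miss [-]
1: R B1 → L1 hit [-]
2: W B3 → L1 miss [D]
3: W B3 → L1 hit [D]
4: R B3 → L1 hit [D]
5: R B3 → L1 hit [D]
6: W B0 → L0 miss [D]
7: W B3 → L1 hit [D]
8: R B3 → L1 hit [D]
9: R B0 → L0 hit [D]
10: R B0 → L0 hit [D]
11: W B0 → L0 hit [D]
12: R B0 → L0 hit [D]
13: R B0 → L0 hit [D]
14: W B1 → L1 miss wb→B3 [D]
15: R B5 → L1 miss wb→B1 [-]

WB = [3, 1]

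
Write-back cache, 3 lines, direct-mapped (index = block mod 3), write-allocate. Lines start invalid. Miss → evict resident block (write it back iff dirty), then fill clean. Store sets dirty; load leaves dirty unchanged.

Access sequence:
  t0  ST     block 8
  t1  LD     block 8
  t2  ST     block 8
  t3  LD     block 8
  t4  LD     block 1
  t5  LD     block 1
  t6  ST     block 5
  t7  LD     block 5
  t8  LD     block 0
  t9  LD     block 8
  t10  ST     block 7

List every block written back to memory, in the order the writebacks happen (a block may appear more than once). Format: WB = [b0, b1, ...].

WB = [8, 5]

0: W B8 -> L2 miss  d=D]
1: R B8 -> L2 hit  d=D]
2: W B8 -> L2 hit  d=D]
3: R B8 -> L2 hit  d=D]
4: R B1 -> L1 miss  d=-]
5: R B1 -> L1 hit  d=-]
6: W B5 -> L2 miss wb->B8  d=D]
7: R B5 -> L2 hit  d=D]
8: R B0 -> L0 miss  d=-]
9: R B8 -> L2 miss wb->B5  d=-]
10: W B7 -> L1 miss  d=D]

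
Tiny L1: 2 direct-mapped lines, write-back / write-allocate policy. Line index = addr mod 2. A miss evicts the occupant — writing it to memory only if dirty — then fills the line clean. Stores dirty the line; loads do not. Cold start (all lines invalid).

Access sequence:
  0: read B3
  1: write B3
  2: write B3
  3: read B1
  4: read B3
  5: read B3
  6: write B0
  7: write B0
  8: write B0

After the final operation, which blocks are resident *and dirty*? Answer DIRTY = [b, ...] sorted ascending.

0: R B3 -> L1 miss  d=-]
1: W B3 -> L1 hit  d=D]
2: W B3 -> L1 hit  d=D]
3: R B1 -> L1 miss wb->B3  d=-]
4: R B3 -> L1 miss  d=-]
5: R B3 -> L1 hit  d=-]
6: W B0 -> L0 miss  d=D]
7: W B0 -> L0 hit  d=D]
8: W B0 -> L0 hit  d=D]

DIRTY = [0]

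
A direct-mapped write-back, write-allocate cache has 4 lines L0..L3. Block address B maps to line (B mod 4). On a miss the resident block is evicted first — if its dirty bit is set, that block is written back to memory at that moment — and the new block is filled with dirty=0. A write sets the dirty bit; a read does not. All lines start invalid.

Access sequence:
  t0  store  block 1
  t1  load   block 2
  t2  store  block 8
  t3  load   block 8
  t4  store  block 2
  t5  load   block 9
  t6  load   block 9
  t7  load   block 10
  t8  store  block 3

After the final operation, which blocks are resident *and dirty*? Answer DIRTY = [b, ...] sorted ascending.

DIRTY = [3, 8]

  0 | W B1 → L1 miss [D]
  1 | R B2 → L2 miss [-]
  2 | W B8 → L0 miss [D]
  3 | R B8 → L0 hit [D]
  4 | W B2 → L2 hit [D]
  5 | R B9 → L1 miss wb→B1 [-]
  6 | R B9 → L1 hit [-]
  7 | R B10 → L2 miss wb→B2 [-]
  8 | W B3 → L3 miss [D]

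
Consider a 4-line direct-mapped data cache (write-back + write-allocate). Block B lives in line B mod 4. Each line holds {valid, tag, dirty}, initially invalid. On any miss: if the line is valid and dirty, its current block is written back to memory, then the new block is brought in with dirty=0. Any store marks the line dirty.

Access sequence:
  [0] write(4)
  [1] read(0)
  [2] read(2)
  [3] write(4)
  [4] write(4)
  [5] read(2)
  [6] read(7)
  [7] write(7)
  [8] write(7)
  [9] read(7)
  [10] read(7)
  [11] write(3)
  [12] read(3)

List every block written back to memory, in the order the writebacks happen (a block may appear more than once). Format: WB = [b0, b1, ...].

0: W B4 → L0 miss [D]
1: R B0 → L0 miss wb→B4 [-]
2: R B2 → L2 miss [-]
3: W B4 → L0 miss [D]
4: W B4 → L0 hit [D]
5: R B2 → L2 hit [-]
6: R B7 → L3 miss [-]
7: W B7 → L3 hit [D]
8: W B7 → L3 hit [D]
9: R B7 → L3 hit [D]
10: R B7 → L3 hit [D]
11: W B3 → L3 miss wb→B7 [D]
12: R B3 → L3 hit [D]

WB = [4, 7]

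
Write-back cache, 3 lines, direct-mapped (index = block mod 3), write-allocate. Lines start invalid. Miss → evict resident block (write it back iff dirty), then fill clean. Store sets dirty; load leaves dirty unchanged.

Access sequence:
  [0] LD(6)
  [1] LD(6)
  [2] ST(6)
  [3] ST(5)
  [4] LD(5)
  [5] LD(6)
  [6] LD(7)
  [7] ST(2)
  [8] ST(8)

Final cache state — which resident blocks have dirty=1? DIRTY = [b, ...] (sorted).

0: R B6 -> L0 miss  d=-]
1: R B6 -> L0 hit  d=-]
2: W B6 -> L0 hit  d=D]
3: W B5 -> L2 miss  d=D]
4: R B5 -> L2 hit  d=D]
5: R B6 -> L0 hit  d=D]
6: R B7 -> L1 miss  d=-]
7: W B2 -> L2 miss wb->B5  d=D]
8: W B8 -> L2 miss wb->B2  d=D]

DIRTY = [6, 8]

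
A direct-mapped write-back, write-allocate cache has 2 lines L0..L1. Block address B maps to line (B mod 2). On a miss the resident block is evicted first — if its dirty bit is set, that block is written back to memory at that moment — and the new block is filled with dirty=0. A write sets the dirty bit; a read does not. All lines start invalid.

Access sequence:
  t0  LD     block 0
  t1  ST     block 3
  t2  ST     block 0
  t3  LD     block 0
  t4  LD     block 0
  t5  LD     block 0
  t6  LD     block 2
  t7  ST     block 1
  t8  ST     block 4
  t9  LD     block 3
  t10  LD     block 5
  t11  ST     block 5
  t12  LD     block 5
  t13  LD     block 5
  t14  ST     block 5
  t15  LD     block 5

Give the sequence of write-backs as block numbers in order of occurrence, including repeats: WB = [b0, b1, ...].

  0 | R B0 → L0 miss [-]
  1 | W B3 → L1 miss [D]
  2 | W B0 → L0 hit [D]
  3 | R B0 → L0 hit [D]
  4 | R B0 → L0 hit [D]
  5 | R B0 → L0 hit [D]
  6 | R B2 → L0 miss wb→B0 [-]
  7 | W B1 → L1 miss wb→B3 [D]
  8 | W B4 → L0 miss [D]
  9 | R B3 → L1 miss wb→B1 [-]
  10 | R B5 → L1 miss [-]
  11 | W B5 → L1 hit [D]
  12 | R B5 → L1 hit [D]
  13 | R B5 → L1 hit [D]
  14 | W B5 → L1 hit [D]
  15 | R B5 → L1 hit [D]

WB = [0, 3, 1]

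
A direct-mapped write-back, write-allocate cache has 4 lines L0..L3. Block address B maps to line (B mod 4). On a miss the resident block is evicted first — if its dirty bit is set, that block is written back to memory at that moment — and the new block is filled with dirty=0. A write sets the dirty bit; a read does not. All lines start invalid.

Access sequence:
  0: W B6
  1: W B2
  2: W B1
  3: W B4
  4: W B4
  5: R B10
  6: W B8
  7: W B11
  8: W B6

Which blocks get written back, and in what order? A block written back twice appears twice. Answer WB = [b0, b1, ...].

WB = [6, 2, 4]

0: W B6 -> L2 miss  d=D]
1: W B2 -> L2 miss wb->B6  d=D]
2: W B1 -> L1 miss  d=D]
3: W B4 -> L0 miss  d=D]
4: W B4 -> L0 hit  d=D]
5: R B10 -> L2 miss wb->B2  d=-]
6: W B8 -> L0 miss wb->B4  d=D]
7: W B11 -> L3 miss  d=D]
8: W B6 -> L2 miss  d=D]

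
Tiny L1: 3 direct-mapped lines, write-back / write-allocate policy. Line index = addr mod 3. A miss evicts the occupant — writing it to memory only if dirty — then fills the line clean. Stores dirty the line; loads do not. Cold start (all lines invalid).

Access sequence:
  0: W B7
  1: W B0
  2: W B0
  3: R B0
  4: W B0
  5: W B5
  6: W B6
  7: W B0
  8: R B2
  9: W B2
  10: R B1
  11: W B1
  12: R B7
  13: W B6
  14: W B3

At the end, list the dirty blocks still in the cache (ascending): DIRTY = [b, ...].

  0 | W B7 → L1 miss [D]
  1 | W B0 → L0 miss [D]
  2 | W B0 → L0 hit [D]
  3 | R B0 → L0 hit [D]
  4 | W B0 → L0 hit [D]
  5 | W B5 → L2 miss [D]
  6 | W B6 → L0 miss wb→B0 [D]
  7 | W B0 → L0 miss wb→B6 [D]
  8 | R B2 → L2 miss wb→B5 [-]
  9 | W B2 → L2 hit [D]
  10 | R B1 → L1 miss wb→B7 [-]
  11 | W B1 → L1 hit [D]
  12 | R B7 → L1 miss wb→B1 [-]
  13 | W B6 → L0 miss wb→B0 [D]
  14 | W B3 → L0 miss wb→B6 [D]

DIRTY = [2, 3]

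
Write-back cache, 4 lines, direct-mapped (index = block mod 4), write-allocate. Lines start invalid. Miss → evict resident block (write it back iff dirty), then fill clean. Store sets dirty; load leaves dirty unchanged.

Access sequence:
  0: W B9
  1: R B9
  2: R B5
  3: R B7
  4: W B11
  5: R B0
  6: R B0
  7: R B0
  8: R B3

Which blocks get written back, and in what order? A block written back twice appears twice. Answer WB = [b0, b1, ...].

  0 | W B9 → L1 miss [D]
  1 | R B9 → L1 hit [D]
  2 | R B5 → L1 miss wb→B9 [-]
  3 | R B7 → L3 miss [-]
  4 | W B11 → L3 miss [D]
  5 | R B0 → L0 miss [-]
  6 | R B0 → L0 hit [-]
  7 | R B0 → L0 hit [-]
  8 | R B3 → L3 miss wb→B11 [-]

WB = [9, 11]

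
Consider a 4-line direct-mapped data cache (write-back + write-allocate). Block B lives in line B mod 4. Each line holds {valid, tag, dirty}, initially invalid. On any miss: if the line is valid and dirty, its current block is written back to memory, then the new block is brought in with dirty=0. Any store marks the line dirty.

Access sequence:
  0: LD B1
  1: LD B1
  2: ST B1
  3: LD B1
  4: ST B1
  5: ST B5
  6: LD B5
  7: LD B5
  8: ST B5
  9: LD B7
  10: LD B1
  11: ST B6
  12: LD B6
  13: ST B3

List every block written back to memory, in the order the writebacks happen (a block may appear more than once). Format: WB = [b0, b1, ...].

WB = [1, 5]

0: R B1 -> L1 miss  d=-]
1: R B1 -> L1 hit  d=-]
2: W B1 -> L1 hit  d=D]
3: R B1 -> L1 hit  d=D]
4: W B1 -> L1 hit  d=D]
5: W B5 -> L1 miss wb->B1  d=D]
6: R B5 -> L1 hit  d=D]
7: R B5 -> L1 hit  d=D]
8: W B5 -> L1 hit  d=D]
9: R B7 -> L3 miss  d=-]
10: R B1 -> L1 miss wb->B5  d=-]
11: W B6 -> L2 miss  d=D]
12: R B6 -> L2 hit  d=D]
13: W B3 -> L3 miss  d=D]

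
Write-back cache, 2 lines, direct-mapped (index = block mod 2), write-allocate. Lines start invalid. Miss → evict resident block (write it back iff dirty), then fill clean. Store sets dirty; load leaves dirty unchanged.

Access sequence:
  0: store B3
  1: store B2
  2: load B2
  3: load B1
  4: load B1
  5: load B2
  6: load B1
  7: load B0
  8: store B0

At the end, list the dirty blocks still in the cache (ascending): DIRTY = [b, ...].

0: W B3 -> L1 miss  d=D]
1: W B2 -> L0 miss  d=D]
2: R B2 -> L0 hit  d=D]
3: R B1 -> L1 miss wb->B3  d=-]
4: R B1 -> L1 hit  d=-]
5: R B2 -> L0 hit  d=D]
6: R B1 -> L1 hit  d=-]
7: R B0 -> L0 miss wb->B2  d=-]
8: W B0 -> L0 hit  d=D]

DIRTY = [0]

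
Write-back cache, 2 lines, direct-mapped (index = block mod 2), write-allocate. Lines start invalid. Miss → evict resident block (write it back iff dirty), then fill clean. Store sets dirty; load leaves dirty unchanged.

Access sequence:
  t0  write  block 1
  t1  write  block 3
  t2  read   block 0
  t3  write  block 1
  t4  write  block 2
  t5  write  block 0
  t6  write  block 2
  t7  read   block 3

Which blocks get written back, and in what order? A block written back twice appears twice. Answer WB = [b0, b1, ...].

WB = [1, 3, 2, 0, 1]

0: W B1 -> L1 miss  d=D]
1: W B3 -> L1 miss wb->B1  d=D]
2: R B0 -> L0 miss  d=-]
3: W B1 -> L1 miss wb->B3  d=D]
4: W B2 -> L0 miss  d=D]
5: W B0 -> L0 miss wb->B2  d=D]
6: W B2 -> L0 miss wb->B0  d=D]
7: R B3 -> L1 miss wb->B1  d=-]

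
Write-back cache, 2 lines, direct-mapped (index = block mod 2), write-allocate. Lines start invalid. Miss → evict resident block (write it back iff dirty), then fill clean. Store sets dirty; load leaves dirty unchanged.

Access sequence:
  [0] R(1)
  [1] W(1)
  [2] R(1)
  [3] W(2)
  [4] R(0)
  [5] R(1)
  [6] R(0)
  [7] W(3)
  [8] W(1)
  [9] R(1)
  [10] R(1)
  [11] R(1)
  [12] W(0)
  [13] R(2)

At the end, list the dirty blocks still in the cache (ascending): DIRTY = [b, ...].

DIRTY = [1]

  0 | R B1 → L1 miss [-]
  1 | W B1 → L1 hit [D]
  2 | R B1 → L1 hit [D]
  3 | W B2 → L0 miss [D]
  4 | R B0 → L0 miss wb→B2 [-]
  5 | R B1 → L1 hit [D]
  6 | R B0 → L0 hit [-]
  7 | W B3 → L1 miss wb→B1 [D]
  8 | W B1 → L1 miss wb→B3 [D]
  9 | R B1 → L1 hit [D]
  10 | R B1 → L1 hit [D]
  11 | R B1 → L1 hit [D]
  12 | W B0 → L0 hit [D]
  13 | R B2 → L0 miss wb→B0 [-]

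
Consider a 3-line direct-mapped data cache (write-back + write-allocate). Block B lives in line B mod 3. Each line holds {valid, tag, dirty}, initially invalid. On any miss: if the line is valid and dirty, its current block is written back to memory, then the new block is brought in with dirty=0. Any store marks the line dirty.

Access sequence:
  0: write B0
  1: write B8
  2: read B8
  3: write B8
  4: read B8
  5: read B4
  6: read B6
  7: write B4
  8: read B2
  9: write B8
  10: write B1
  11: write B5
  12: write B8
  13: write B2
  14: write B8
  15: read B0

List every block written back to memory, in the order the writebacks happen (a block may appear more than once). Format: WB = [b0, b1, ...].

  0 | W B0 → L0 miss [D]
  1 | W B8 → L2 miss [D]
  2 | R B8 → L2 hit [D]
  3 | W B8 → L2 hit [D]
  4 | R B8 → L2 hit [D]
  5 | R B4 → L1 miss [-]
  6 | R B6 → L0 miss wb→B0 [-]
  7 | W B4 → L1 hit [D]
  8 | R B2 → L2 miss wb→B8 [-]
  9 | W B8 → L2 miss [D]
  10 | W B1 → L1 miss wb→B4 [D]
  11 | W B5 → L2 miss wb→B8 [D]
  12 | W B8 → L2 miss wb→B5 [D]
  13 | W B2 → L2 miss wb→B8 [D]
  14 | W B8 → L2 miss wb→B2 [D]
  15 | R B0 → L0 miss [-]

WB = [0, 8, 4, 8, 5, 8, 2]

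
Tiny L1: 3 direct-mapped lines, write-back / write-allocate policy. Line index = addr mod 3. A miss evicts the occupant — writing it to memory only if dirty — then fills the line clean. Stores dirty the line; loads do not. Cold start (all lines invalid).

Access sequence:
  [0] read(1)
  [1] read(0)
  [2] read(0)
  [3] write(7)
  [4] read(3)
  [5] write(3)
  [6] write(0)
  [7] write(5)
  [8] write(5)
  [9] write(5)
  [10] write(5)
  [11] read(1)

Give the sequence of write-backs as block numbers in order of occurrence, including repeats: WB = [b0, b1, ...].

  0 | R B1 → L1 miss [-]
  1 | R B0 → L0 miss [-]
  2 | R B0 → L0 hit [-]
  3 | W B7 → L1 miss [D]
  4 | R B3 → L0 miss [-]
  5 | W B3 → L0 hit [D]
  6 | W B0 → L0 miss wb→B3 [D]
  7 | W B5 → L2 miss [D]
  8 | W B5 → L2 hit [D]
  9 | W B5 → L2 hit [D]
  10 | W B5 → L2 hit [D]
  11 | R B1 → L1 miss wb→B7 [-]

WB = [3, 7]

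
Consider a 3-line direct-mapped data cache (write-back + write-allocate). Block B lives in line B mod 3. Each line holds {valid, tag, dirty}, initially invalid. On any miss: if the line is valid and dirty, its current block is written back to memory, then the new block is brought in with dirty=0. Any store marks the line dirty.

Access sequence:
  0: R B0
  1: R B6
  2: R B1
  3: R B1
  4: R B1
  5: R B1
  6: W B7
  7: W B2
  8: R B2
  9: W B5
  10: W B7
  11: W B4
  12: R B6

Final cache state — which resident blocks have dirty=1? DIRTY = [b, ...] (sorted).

0: R B0 -> L0 miss  d=-]
1: R B6 -> L0 miss  d=-]
2: R B1 -> L1 miss  d=-]
3: R B1 -> L1 hit  d=-]
4: R B1 -> L1 hit  d=-]
5: R B1 -> L1 hit  d=-]
6: W B7 -> L1 miss  d=D]
7: W B2 -> L2 miss  d=D]
8: R B2 -> L2 hit  d=D]
9: W B5 -> L2 miss wb->B2  d=D]
10: W B7 -> L1 hit  d=D]
11: W B4 -> L1 miss wb->B7  d=D]
12: R B6 -> L0 hit  d=-]

DIRTY = [4, 5]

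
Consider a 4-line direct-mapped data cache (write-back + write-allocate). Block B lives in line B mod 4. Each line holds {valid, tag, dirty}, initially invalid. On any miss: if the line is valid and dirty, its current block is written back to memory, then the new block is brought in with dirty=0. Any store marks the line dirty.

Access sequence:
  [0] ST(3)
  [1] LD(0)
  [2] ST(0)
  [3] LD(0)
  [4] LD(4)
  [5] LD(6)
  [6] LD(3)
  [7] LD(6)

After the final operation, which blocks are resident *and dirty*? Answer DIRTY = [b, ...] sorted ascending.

0: W B3 → L3 miss [D]
1: R B0 → L0 miss [-]
2: W B0 → L0 hit [D]
3: R B0 → L0 hit [D]
4: R B4 → L0 miss wb→B0 [-]
5: R B6 → L2 miss [-]
6: R B3 → L3 hit [D]
7: R B6 → L2 hit [-]

DIRTY = [3]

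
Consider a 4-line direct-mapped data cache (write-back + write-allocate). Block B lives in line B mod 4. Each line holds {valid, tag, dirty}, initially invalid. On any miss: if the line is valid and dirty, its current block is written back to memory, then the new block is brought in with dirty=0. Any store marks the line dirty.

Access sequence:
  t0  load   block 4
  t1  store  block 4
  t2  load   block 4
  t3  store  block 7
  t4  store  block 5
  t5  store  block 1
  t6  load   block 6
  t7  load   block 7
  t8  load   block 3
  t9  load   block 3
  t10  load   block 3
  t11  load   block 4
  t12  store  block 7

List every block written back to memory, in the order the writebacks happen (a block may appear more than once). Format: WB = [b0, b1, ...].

WB = [5, 7]

  0 | R B4 → L0 miss [-]
  1 | W B4 → L0 hit [D]
  2 | R B4 → L0 hit [D]
  3 | W B7 → L3 miss [D]
  4 | W B5 → L1 miss [D]
  5 | W B1 → L1 miss wb→B5 [D]
  6 | R B6 → L2 miss [-]
  7 | R B7 → L3 hit [D]
  8 | R B3 → L3 miss wb→B7 [-]
  9 | R B3 → L3 hit [-]
  10 | R B3 → L3 hit [-]
  11 | R B4 → L0 hit [D]
  12 | W B7 → L3 miss [D]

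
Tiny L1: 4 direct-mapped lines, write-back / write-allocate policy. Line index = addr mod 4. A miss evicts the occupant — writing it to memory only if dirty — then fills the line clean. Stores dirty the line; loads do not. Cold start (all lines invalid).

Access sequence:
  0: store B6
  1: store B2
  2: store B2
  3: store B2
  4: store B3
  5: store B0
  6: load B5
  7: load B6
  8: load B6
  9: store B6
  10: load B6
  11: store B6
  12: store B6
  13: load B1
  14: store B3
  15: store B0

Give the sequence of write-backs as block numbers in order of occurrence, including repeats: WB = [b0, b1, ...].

0: W B6 → L2 miss [D]
1: W B2 → L2 miss wb→B6 [D]
2: W B2 → L2 hit [D]
3: W B2 → L2 hit [D]
4: W B3 → L3 miss [D]
5: W B0 → L0 miss [D]
6: R B5 → L1 miss [-]
7: R B6 → L2 miss wb→B2 [-]
8: R B6 → L2 hit [-]
9: W B6 → L2 hit [D]
10: R B6 → L2 hit [D]
11: W B6 → L2 hit [D]
12: W B6 → L2 hit [D]
13: R B1 → L1 miss [-]
14: W B3 → L3 hit [D]
15: W B0 → L0 hit [D]

WB = [6, 2]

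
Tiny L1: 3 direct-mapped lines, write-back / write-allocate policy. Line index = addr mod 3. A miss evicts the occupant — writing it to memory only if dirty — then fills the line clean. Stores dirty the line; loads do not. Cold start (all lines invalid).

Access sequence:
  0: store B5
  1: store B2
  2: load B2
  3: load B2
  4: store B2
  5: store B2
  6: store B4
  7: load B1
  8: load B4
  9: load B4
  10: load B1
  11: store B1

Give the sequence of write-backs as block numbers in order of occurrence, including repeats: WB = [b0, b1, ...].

WB = [5, 4]

0: W B5 → L2 miss [D]
1: W B2 → L2 miss wb→B5 [D]
2: R B2 → L2 hit [D]
3: R B2 → L2 hit [D]
4: W B2 → L2 hit [D]
5: W B2 → L2 hit [D]
6: W B4 → L1 miss [D]
7: R B1 → L1 miss wb→B4 [-]
8: R B4 → L1 miss [-]
9: R B4 → L1 hit [-]
10: R B1 → L1 miss [-]
11: W B1 → L1 hit [D]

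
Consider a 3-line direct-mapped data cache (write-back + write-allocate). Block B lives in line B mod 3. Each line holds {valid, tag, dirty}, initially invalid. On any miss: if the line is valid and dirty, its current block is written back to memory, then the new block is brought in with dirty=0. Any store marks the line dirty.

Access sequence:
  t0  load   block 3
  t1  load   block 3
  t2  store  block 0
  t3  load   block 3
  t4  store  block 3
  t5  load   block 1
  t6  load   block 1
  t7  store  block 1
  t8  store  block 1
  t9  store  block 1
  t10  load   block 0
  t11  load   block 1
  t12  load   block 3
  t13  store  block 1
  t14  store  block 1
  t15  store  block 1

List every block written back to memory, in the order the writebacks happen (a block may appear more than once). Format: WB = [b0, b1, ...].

0: R B3 -> L0 miss  d=-]
1: R B3 -> L0 hit  d=-]
2: W B0 -> L0 miss  d=D]
3: R B3 -> L0 miss wb->B0  d=-]
4: W B3 -> L0 hit  d=D]
5: R B1 -> L1 miss  d=-]
6: R B1 -> L1 hit  d=-]
7: W B1 -> L1 hit  d=D]
8: W B1 -> L1 hit  d=D]
9: W B1 -> L1 hit  d=D]
10: R B0 -> L0 miss wb->B3  d=-]
11: R B1 -> L1 hit  d=D]
12: R B3 -> L0 miss  d=-]
13: W B1 -> L1 hit  d=D]
14: W B1 -> L1 hit  d=D]
15: W B1 -> L1 hit  d=D]

WB = [0, 3]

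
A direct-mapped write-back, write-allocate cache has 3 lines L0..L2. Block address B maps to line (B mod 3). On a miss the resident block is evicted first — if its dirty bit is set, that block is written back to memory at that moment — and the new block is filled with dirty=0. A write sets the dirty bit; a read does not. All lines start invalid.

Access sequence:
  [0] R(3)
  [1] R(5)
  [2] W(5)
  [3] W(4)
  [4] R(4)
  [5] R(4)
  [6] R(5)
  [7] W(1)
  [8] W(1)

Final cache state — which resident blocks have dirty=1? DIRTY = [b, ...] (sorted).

0: R B3 -> L0 miss  d=-]
1: R B5 -> L2 miss  d=-]
2: W B5 -> L2 hit  d=D]
3: W B4 -> L1 miss  d=D]
4: R B4 -> L1 hit  d=D]
5: R B4 -> L1 hit  d=D]
6: R B5 -> L2 hit  d=D]
7: W B1 -> L1 miss wb->B4  d=D]
8: W B1 -> L1 hit  d=D]

DIRTY = [1, 5]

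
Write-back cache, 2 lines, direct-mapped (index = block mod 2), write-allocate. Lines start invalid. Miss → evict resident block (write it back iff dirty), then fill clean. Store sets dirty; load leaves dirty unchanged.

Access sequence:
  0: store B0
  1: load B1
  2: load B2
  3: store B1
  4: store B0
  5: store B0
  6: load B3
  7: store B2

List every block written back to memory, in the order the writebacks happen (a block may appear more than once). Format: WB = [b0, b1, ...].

0: W B0 -> L0 miss  d=D]
1: R B1 -> L1 miss  d=-]
2: R B2 -> L0 miss wb->B0  d=-]
3: W B1 -> L1 hit  d=D]
4: W B0 -> L0 miss  d=D]
5: W B0 -> L0 hit  d=D]
6: R B3 -> L1 miss wb->B1  d=-]
7: W B2 -> L0 miss wb->B0  d=D]

WB = [0, 1, 0]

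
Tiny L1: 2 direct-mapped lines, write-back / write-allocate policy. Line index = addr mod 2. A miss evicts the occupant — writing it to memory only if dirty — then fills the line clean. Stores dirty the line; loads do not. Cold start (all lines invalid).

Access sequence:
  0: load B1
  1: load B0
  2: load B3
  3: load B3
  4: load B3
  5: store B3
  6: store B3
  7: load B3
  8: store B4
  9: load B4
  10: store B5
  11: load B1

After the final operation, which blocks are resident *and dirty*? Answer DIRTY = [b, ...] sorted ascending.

0: R B1 → L1 miss [-]
1: R B0 → L0 miss [-]
2: R B3 → L1 miss [-]
3: R B3 → L1 hit [-]
4: R B3 → L1 hit [-]
5: W B3 → L1 hit [D]
6: W B3 → L1 hit [D]
7: R B3 → L1 hit [D]
8: W B4 → L0 miss [D]
9: R B4 → L0 hit [D]
10: W B5 → L1 miss wb→B3 [D]
11: R B1 → L1 miss wb→B5 [-]

DIRTY = [4]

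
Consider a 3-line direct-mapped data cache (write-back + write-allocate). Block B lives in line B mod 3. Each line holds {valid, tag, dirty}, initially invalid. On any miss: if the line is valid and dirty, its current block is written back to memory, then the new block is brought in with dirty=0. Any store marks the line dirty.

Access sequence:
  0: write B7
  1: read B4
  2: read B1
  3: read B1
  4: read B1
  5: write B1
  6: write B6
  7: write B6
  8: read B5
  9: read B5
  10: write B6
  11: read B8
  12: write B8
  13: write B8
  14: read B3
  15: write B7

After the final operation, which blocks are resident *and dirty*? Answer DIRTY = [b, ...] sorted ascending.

DIRTY = [7, 8]

0: W B7 -> L1 miss  d=D]
1: R B4 -> L1 miss wb->B7  d=-]
2: R B1 -> L1 miss  d=-]
3: R B1 -> L1 hit  d=-]
4: R B1 -> L1 hit  d=-]
5: W B1 -> L1 hit  d=D]
6: W B6 -> L0 miss  d=D]
7: W B6 -> L0 hit  d=D]
8: R B5 -> L2 miss  d=-]
9: R B5 -> L2 hit  d=-]
10: W B6 -> L0 hit  d=D]
11: R B8 -> L2 miss  d=-]
12: W B8 -> L2 hit  d=D]
13: W B8 -> L2 hit  d=D]
14: R B3 -> L0 miss wb->B6  d=-]
15: W B7 -> L1 miss wb->B1  d=D]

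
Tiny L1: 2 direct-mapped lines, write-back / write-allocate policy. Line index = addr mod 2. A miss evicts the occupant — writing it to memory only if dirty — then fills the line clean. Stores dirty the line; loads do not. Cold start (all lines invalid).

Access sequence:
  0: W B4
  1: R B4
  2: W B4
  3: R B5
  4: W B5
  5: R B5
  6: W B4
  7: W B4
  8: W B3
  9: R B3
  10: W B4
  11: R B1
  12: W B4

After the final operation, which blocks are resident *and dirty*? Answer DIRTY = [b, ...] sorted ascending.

DIRTY = [4]

0: W B4 → L0 miss [D]
1: R B4 → L0 hit [D]
2: W B4 → L0 hit [D]
3: R B5 → L1 miss [-]
4: W B5 → L1 hit [D]
5: R B5 → L1 hit [D]
6: W B4 → L0 hit [D]
7: W B4 → L0 hit [D]
8: W B3 → L1 miss wb→B5 [D]
9: R B3 → L1 hit [D]
10: W B4 → L0 hit [D]
11: R B1 → L1 miss wb→B3 [-]
12: W B4 → L0 hit [D]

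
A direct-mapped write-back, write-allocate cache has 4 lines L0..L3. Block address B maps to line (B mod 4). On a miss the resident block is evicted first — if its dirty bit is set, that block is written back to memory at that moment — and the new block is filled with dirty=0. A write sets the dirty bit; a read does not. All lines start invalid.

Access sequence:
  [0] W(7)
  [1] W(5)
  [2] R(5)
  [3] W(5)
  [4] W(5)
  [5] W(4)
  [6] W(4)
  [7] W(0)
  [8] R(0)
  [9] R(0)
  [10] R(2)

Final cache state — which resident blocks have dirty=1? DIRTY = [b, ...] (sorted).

  0 | W B7 → L3 miss [D]
  1 | W B5 → L1 miss [D]
  2 | R B5 → L1 hit [D]
  3 | W B5 → L1 hit [D]
  4 | W B5 → L1 hit [D]
  5 | W B4 → L0 miss [D]
  6 | W B4 → L0 hit [D]
  7 | W B0 → L0 miss wb→B4 [D]
  8 | R B0 → L0 hit [D]
  9 | R B0 → L0 hit [D]
  10 | R B2 → L2 miss [-]

DIRTY = [0, 5, 7]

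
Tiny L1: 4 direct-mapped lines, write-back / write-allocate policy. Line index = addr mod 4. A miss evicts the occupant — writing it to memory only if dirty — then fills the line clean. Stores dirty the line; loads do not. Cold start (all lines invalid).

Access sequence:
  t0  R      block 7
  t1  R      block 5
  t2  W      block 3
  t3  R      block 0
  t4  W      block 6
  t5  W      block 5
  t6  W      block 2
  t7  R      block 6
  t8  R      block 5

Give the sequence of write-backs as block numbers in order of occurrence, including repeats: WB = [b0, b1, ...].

0: R B7 → L3 miss [-]
1: R B5 → L1 miss [-]
2: W B3 → L3 miss [D]
3: R B0 → L0 miss [-]
4: W B6 → L2 miss [D]
5: W B5 → L1 hit [D]
6: W B2 → L2 miss wb→B6 [D]
7: R B6 → L2 miss wb→B2 [-]
8: R B5 → L1 hit [D]

WB = [6, 2]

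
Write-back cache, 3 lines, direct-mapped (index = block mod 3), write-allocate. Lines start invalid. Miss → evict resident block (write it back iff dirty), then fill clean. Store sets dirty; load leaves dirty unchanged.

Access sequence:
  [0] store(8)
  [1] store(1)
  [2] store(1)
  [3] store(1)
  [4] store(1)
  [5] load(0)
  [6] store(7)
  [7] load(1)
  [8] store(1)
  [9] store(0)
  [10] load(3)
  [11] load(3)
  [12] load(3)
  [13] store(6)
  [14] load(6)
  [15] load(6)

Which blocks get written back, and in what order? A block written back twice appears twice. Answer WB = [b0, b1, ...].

WB = [1, 7, 0]

  0 | W B8 → L2 miss [D]
  1 | W B1 → L1 miss [D]
  2 | W B1 → L1 hit [D]
  3 | W B1 → L1 hit [D]
  4 | W B1 → L1 hit [D]
  5 | R B0 → L0 miss [-]
  6 | W B7 → L1 miss wb→B1 [D]
  7 | R B1 → L1 miss wb→B7 [-]
  8 | W B1 → L1 hit [D]
  9 | W B0 → L0 hit [D]
  10 | R B3 → L0 miss wb→B0 [-]
  11 | R B3 → L0 hit [-]
  12 | R B3 → L0 hit [-]
  13 | W B6 → L0 miss [D]
  14 | R B6 → L0 hit [D]
  15 | R B6 → L0 hit [D]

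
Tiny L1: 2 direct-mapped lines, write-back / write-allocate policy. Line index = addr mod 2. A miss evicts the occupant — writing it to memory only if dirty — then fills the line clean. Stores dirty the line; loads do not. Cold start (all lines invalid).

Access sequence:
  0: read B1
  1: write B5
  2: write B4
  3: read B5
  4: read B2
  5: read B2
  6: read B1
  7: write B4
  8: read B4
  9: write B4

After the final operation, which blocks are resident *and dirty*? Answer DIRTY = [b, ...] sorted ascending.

DIRTY = [4]

0: R B1 -> L1 miss  d=-]
1: W B5 -> L1 miss  d=D]
2: W B4 -> L0 miss  d=D]
3: R B5 -> L1 hit  d=D]
4: R B2 -> L0 miss wb->B4  d=-]
5: R B2 -> L0 hit  d=-]
6: R B1 -> L1 miss wb->B5  d=-]
7: W B4 -> L0 miss  d=D]
8: R B4 -> L0 hit  d=D]
9: W B4 -> L0 hit  d=D]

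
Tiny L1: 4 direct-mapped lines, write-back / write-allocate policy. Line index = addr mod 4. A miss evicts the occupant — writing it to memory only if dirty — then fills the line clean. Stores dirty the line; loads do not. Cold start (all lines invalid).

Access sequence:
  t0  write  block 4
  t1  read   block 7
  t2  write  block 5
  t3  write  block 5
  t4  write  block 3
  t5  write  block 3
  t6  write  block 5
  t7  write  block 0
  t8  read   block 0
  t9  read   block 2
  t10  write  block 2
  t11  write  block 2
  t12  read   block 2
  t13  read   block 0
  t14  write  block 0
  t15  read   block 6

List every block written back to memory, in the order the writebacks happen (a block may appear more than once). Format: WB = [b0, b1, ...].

WB = [4, 2]

  0 | W B4 → L0 miss [D]
  1 | R B7 → L3 miss [-]
  2 | W B5 → L1 miss [D]
  3 | W B5 → L1 hit [D]
  4 | W B3 → L3 miss [D]
  5 | W B3 → L3 hit [D]
  6 | W B5 → L1 hit [D]
  7 | W B0 → L0 miss wb→B4 [D]
  8 | R B0 → L0 hit [D]
  9 | R B2 → L2 miss [-]
  10 | W B2 → L2 hit [D]
  11 | W B2 → L2 hit [D]
  12 | R B2 → L2 hit [D]
  13 | R B0 → L0 hit [D]
  14 | W B0 → L0 hit [D]
  15 | R B6 → L2 miss wb→B2 [-]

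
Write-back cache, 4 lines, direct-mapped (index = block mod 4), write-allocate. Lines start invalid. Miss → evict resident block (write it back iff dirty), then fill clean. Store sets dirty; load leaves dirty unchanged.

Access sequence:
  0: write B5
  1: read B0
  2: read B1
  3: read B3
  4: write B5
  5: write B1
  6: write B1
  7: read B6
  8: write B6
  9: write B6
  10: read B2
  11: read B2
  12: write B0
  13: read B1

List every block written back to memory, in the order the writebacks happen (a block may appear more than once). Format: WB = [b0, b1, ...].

WB = [5, 5, 6]

0: W B5 → L1 miss [D]
1: R B0 → L0 miss [-]
2: R B1 → L1 miss wb→B5 [-]
3: R B3 → L3 miss [-]
4: W B5 → L1 miss [D]
5: W B1 → L1 miss wb→B5 [D]
6: W B1 → L1 hit [D]
7: R B6 → L2 miss [-]
8: W B6 → L2 hit [D]
9: W B6 → L2 hit [D]
10: R B2 → L2 miss wb→B6 [-]
11: R B2 → L2 hit [-]
12: W B0 → L0 hit [D]
13: R B1 → L1 hit [D]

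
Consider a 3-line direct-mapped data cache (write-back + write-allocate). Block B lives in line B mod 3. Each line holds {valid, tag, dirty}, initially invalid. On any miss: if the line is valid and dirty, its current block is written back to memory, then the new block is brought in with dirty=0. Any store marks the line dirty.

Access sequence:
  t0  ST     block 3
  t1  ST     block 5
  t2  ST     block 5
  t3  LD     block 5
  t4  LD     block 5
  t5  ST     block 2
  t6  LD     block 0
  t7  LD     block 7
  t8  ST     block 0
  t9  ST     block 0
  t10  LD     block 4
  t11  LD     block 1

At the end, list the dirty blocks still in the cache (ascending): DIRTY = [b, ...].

DIRTY = [0, 2]

0: W B3 -> L0 miss  d=D]
1: W B5 -> L2 miss  d=D]
2: W B5 -> L2 hit  d=D]
3: R B5 -> L2 hit  d=D]
4: R B5 -> L2 hit  d=D]
5: W B2 -> L2 miss wb->B5  d=D]
6: R B0 -> L0 miss wb->B3  d=-]
7: R B7 -> L1 miss  d=-]
8: W B0 -> L0 hit  d=D]
9: W B0 -> L0 hit  d=D]
10: R B4 -> L1 miss  d=-]
11: R B1 -> L1 miss  d=-]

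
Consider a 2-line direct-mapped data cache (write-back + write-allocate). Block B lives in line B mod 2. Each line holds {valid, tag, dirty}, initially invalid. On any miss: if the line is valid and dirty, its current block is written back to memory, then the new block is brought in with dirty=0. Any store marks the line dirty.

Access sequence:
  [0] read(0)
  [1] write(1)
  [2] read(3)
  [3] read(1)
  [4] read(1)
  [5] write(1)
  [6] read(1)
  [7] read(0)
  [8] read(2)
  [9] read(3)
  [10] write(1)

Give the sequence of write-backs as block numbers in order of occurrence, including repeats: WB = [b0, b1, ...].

  0 | R B0 → L0 miss [-]
  1 | W B1 → L1 miss [D]
  2 | R B3 → L1 miss wb→B1 [-]
  3 | R B1 → L1 miss [-]
  4 | R B1 → L1 hit [-]
  5 | W B1 → L1 hit [D]
  6 | R B1 → L1 hit [D]
  7 | R B0 → L0 hit [-]
  8 | R B2 → L0 miss [-]
  9 | R B3 → L1 miss wb→B1 [-]
  10 | W B1 → L1 miss [D]

WB = [1, 1]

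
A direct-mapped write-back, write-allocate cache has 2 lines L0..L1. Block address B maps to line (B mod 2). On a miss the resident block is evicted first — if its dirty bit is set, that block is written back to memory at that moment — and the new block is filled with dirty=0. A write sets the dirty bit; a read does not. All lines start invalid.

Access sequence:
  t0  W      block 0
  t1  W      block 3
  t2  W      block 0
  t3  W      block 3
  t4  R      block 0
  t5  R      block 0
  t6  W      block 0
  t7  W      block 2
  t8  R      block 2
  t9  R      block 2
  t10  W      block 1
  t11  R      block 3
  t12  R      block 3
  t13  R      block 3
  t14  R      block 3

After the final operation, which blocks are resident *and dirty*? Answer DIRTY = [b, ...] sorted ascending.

0: W B0 → L0 miss [D]
1: W B3 → L1 miss [D]
2: W B0 → L0 hit [D]
3: W B3 → L1 hit [D]
4: R B0 → L0 hit [D]
5: R B0 → L0 hit [D]
6: W B0 → L0 hit [D]
7: W B2 → L0 miss wb→B0 [D]
8: R B2 → L0 hit [D]
9: R B2 → L0 hit [D]
10: W B1 → L1 miss wb→B3 [D]
11: R B3 → L1 miss wb→B1 [-]
12: R B3 → L1 hit [-]
13: R B3 → L1 hit [-]
14: R B3 → L1 hit [-]

DIRTY = [2]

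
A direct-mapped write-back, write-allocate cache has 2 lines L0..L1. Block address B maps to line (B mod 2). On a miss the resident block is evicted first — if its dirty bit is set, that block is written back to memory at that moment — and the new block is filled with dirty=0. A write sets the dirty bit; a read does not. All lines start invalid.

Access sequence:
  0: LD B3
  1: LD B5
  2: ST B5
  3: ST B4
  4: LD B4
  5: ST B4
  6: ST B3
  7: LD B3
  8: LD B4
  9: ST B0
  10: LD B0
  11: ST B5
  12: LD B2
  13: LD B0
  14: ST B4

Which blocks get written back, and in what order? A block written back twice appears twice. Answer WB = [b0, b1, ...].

0: R B3 -> L1 miss  d=-]
1: R B5 -> L1 miss  d=-]
2: W B5 -> L1 hit  d=D]
3: W B4 -> L0 miss  d=D]
4: R B4 -> L0 hit  d=D]
5: W B4 -> L0 hit  d=D]
6: W B3 -> L1 miss wb->B5  d=D]
7: R B3 -> L1 hit  d=D]
8: R B4 -> L0 hit  d=D]
9: W B0 -> L0 miss wb->B4  d=D]
10: R B0 -> L0 hit  d=D]
11: W B5 -> L1 miss wb->B3  d=D]
12: R B2 -> L0 miss wb->B0  d=-]
13: R B0 -> L0 miss  d=-]
14: W B4 -> L0 miss  d=D]

WB = [5, 4, 3, 0]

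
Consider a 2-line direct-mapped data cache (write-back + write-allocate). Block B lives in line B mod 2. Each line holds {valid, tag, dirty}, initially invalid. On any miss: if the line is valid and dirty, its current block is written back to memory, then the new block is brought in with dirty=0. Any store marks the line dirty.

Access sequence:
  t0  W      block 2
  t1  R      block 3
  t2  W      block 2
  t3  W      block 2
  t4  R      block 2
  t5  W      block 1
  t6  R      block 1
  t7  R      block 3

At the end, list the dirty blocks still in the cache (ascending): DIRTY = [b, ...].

DIRTY = [2]

0: W B2 → L0 miss [D]
1: R B3 → L1 miss [-]
2: W B2 → L0 hit [D]
3: W B2 → L0 hit [D]
4: R B2 → L0 hit [D]
5: W B1 → L1 miss [D]
6: R B1 → L1 hit [D]
7: R B3 → L1 miss wb→B1 [-]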